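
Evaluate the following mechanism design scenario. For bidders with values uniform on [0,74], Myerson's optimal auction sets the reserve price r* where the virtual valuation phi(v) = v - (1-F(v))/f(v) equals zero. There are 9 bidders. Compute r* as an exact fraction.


Step 1: For U[0,74], F(v) = v/74 and f(v) = 1/74
Step 2: phi(v) = v - (1 - v/74)/(1/74) = v - (74 - v) = 2v - 74
Step 3: Set phi(r*) = 0: 2r* - 74 = 0
Step 4: r* = 74/2 = 37 (the number of bidders n = 9 does not enter)

37


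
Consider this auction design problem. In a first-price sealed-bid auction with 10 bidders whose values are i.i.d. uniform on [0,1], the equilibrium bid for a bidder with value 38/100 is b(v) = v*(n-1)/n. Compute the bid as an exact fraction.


Step 1: The symmetric BNE bidding function is b(v) = v * (n-1) / n
Step 2: Substitute v = 19/50 and n = 10
Step 3: b = 19/50 * 9/10
Step 4: b = 171/500

171/500


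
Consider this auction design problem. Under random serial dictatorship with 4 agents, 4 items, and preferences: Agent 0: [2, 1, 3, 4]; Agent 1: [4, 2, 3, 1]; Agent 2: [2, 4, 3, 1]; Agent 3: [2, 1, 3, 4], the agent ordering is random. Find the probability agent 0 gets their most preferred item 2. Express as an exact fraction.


Step 1: Agent 0 wants item 2
Step 2: There are 24 possible orderings of agents
Step 3: In 8 orderings, agent 0 gets item 2
Step 4: Probability = 8/24 = 1/3

1/3


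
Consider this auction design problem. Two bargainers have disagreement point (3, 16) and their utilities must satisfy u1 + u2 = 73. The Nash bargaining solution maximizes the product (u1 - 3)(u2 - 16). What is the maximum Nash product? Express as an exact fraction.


Step 1: The Nash solution splits surplus symmetrically above the disagreement point
Step 2: u1 = (total + d1 - d2)/2 = (73 + 3 - 16)/2 = 30
Step 3: u2 = (total - d1 + d2)/2 = (73 - 3 + 16)/2 = 43
Step 4: Nash product = (30 - 3) * (43 - 16)
Step 5: = 27 * 27 = 729

729


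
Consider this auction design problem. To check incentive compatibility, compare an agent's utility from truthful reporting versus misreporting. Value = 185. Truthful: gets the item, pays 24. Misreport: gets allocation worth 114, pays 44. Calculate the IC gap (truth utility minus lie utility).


Step 1: U(truth) = value - payment = 185 - 24 = 161
Step 2: U(lie) = allocation - payment = 114 - 44 = 70
Step 3: IC gap = 161 - 70 = 91

91


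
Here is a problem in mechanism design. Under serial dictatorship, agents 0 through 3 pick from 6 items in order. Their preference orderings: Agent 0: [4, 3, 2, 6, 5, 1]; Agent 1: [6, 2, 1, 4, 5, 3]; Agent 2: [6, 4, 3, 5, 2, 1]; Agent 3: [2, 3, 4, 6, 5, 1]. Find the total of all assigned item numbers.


Step 1: Agent 0 picks item 4
Step 2: Agent 1 picks item 6
Step 3: Agent 2 picks item 3
Step 4: Agent 3 picks item 2
Step 5: Sum = 4 + 6 + 3 + 2 = 15

15


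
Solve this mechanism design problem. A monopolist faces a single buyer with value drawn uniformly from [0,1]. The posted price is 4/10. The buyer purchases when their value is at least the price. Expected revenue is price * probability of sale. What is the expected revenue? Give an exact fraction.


Step 1: Posted price r = 2/5, value support [0,1]
Step 2: P(v >= r) = (1 - 2/5)/1 = 3/5
Step 3: Expected revenue = r * P(v >= r) = 2/5 * 3/5
Step 4: Revenue = 6/25

6/25


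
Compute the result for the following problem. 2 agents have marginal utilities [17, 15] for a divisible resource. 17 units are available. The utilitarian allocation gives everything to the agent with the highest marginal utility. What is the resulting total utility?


Step 1: The marginal utilities are [17, 15]
Step 2: The highest marginal utility is 17
Step 3: All 17 units go to that agent
Step 4: Total utility = 17 * 17 = 289

289


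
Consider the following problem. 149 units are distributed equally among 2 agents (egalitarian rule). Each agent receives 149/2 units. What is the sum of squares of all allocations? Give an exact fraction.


Step 1: Each agent's share = 149/2
Step 2: Square of each share = (149/2)^2 = 22201/4
Step 3: Sum of squares = 2 * 22201/4 = 22201/2

22201/2


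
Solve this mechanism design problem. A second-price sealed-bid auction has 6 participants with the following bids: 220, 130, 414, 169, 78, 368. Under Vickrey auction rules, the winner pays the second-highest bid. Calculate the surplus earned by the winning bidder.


Step 1: Sort bids in descending order: 414, 368, 220, 169, 130, 78
Step 2: The winning bid is the highest: 414
Step 3: The payment equals the second-highest bid: 368
Step 4: Surplus = winner's bid - payment = 414 - 368 = 46

46


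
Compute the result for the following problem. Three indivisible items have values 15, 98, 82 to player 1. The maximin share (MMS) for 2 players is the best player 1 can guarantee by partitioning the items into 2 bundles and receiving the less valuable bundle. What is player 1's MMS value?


Step 1: Item values = 15, 98, 82
Step 2: Enumerate all 2-bundle partitions and take the smaller bundle:
  Partition 1: {15} vs {98,82} -> bundles 15, 180; min = 15
  Partition 2: {98} vs {15,82} -> bundles 98, 97; min = 97
  Partition 3: {82} vs {15,98} -> bundles 82, 113; min = 82
Step 3: MMS = max(15, 97, 82) = 97

97


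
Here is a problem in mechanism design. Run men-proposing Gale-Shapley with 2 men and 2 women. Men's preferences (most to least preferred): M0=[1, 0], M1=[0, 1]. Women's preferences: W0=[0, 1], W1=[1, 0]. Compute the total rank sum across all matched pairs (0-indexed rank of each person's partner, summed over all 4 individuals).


Step 1: Run Gale-Shapley (men propose, women hold best offer):
  M0 proposes to W1; she accepts
  M1 proposes to W0; she accepts
Step 2: Final matching: W0-M1, W1-M0
Step 3: 0-indexed ranks (man's rank of his match, then woman's): 0 + 1 + 0 + 1
Step 4: Total rank sum = 2

2


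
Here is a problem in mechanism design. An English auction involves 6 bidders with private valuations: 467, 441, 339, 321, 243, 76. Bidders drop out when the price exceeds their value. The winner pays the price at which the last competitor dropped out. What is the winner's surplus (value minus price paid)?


Step 1: Identify the highest value: 467
Step 2: Identify the second-highest value: 441
Step 3: The final price = second-highest value = 441
Step 4: Surplus = 467 - 441 = 26

26


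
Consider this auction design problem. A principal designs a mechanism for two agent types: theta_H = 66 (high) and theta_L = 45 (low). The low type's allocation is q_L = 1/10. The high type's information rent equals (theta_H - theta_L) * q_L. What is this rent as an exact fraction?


Step 1: theta_H - theta_L = 66 - 45 = 21
Step 2: Information rent = (theta_H - theta_L) * q_L
Step 3: = 21 * 1/10
Step 4: = 21/10

21/10


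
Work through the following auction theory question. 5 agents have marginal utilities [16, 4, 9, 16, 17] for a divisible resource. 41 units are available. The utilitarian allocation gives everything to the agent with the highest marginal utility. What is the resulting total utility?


Step 1: The marginal utilities are [16, 4, 9, 16, 17]
Step 2: The highest marginal utility is 17
Step 3: All 41 units go to that agent
Step 4: Total utility = 17 * 41 = 697

697


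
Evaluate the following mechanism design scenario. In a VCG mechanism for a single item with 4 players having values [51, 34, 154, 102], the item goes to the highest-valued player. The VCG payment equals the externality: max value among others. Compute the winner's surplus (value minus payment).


Step 1: The winner is the agent with the highest value: agent 2 with value 154
Step 2: Values of other agents: [51, 34, 102]
Step 3: VCG payment = max of others' values = 102
Step 4: Surplus = 154 - 102 = 52

52


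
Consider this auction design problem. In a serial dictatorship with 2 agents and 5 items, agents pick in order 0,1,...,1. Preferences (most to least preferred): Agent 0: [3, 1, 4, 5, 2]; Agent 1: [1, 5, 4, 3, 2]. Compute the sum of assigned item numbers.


Step 1: Agent 0 picks item 3
Step 2: Agent 1 picks item 1
Step 3: Sum = 3 + 1 = 4

4


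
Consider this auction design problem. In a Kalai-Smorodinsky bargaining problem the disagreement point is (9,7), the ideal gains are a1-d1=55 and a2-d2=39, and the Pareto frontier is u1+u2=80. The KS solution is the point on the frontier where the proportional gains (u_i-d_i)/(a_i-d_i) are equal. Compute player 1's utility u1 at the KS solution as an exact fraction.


Step 1: At the KS point, (u1-d1)/r1 = (u2-d2)/r2 = t and u1+u2 = 80
Step 2: u1 = d1 + r1*t and u2 = d2 + r2*t, so (d1 + r1*t) + (d2 + r2*t) = 80
Step 3: t = (80 - 9 - 7)/(55 + 39) = 64/94 = 32/47
Step 4: u1 = d1 + r1*t = 9 + 55 * 32/47 = 2183/47
Step 5: (Check: u2 = d2 + r2*t = 1577/47; u1+u2 = 2183/47 + 1577/47 = 80, on the frontier.)

2183/47


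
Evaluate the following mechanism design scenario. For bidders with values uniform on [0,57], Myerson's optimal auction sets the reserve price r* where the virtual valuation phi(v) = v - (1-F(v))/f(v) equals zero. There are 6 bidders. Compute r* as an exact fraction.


Step 1: For U[0,57], F(v) = v/57 and f(v) = 1/57
Step 2: phi(v) = v - (1 - v/57)/(1/57) = v - (57 - v) = 2v - 57
Step 3: Set phi(r*) = 0: 2r* - 57 = 0
Step 4: r* = 57/2 (the number of bidders n = 6 does not enter)

57/2


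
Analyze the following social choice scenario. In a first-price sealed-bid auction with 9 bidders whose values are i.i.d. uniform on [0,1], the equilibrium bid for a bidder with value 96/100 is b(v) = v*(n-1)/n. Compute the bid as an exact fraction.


Step 1: The symmetric BNE bidding function is b(v) = v * (n-1) / n
Step 2: Substitute v = 24/25 and n = 9
Step 3: b = 24/25 * 8/9
Step 4: b = 64/75

64/75


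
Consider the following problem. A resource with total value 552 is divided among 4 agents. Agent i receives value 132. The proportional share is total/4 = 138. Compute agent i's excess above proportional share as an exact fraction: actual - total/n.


Step 1: Proportional share = 552/4 = 138
Step 2: Agent's actual allocation = 132
Step 3: Excess = 132 - 138 = -6

-6


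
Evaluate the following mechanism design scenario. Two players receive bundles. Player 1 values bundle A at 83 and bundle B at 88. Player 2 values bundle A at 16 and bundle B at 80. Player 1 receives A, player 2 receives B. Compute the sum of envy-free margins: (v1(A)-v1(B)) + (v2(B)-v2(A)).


Step 1: Player 1's margin = v1(A) - v1(B) = 83 - 88 = -5
Step 2: Player 2's margin = v2(B) - v2(A) = 80 - 16 = 64
Step 3: Total margin = -5 + 64 = 59

59


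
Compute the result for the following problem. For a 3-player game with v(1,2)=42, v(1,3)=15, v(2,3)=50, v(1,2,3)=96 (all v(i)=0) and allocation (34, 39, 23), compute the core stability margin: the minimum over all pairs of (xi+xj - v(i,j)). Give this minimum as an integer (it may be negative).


Step 1: Slack for coalition (1,2): x1+x2 - v12 = 73 - 42 = 31
Step 2: Slack for coalition (1,3): x1+x3 - v13 = 57 - 15 = 42
Step 3: Slack for coalition (2,3): x2+x3 - v23 = 62 - 50 = 12
Step 4: Minimum slack = min(31, 42, 12) = 12, attained by (2,3); no pair can gain by deviating, so the allocation is in the core

12


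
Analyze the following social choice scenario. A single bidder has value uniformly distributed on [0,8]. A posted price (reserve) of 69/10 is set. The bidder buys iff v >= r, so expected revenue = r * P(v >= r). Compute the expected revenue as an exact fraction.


Step 1: Posted price r = 69/10, value support [0,8]
Step 2: P(v >= r) = (8 - 69/10)/8 = 11/80
Step 3: Expected revenue = r * P(v >= r) = 69/10 * 11/80
Step 4: Revenue = 759/800

759/800


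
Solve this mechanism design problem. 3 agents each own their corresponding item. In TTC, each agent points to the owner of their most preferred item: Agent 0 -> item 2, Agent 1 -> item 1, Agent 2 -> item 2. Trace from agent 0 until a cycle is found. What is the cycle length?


Step 1: Trace the pointer graph from agent 0: 0 -> 2 -> 2
Step 2: A cycle is detected when we revisit agent 2
Step 3: The cycle is: 2 -> 2
Step 4: Cycle length = 1

1


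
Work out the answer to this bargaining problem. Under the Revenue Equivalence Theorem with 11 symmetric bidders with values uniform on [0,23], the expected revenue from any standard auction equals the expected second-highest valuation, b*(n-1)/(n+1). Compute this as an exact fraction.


Step 1: By Revenue Equivalence, expected revenue = b*(n-1)/(n+1)
Step 2: Substituting n = 11, b = 23
Step 3: Revenue = 23*(11-1)/(11+1) = 23*10/12
Step 4: Revenue = 230/12 = 115/6

115/6


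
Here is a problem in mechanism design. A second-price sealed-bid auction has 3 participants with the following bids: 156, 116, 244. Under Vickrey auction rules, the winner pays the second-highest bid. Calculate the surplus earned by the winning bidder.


Step 1: Sort bids in descending order: 244, 156, 116
Step 2: The winning bid is the highest: 244
Step 3: The payment equals the second-highest bid: 156
Step 4: Surplus = winner's bid - payment = 244 - 156 = 88

88


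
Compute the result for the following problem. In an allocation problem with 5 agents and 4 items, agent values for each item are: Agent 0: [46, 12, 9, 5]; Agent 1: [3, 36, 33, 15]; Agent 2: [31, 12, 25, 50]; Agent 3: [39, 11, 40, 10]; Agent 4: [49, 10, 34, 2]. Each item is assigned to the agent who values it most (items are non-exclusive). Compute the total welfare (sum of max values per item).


Step 1: For each item, find the maximum value among all agents.
Step 2: Item 0 -> Agent 4 (value 49)
Step 3: Item 1 -> Agent 1 (value 36)
Step 4: Item 2 -> Agent 3 (value 40)
Step 5: Item 3 -> Agent 2 (value 50)
Step 6: Total welfare = 49 + 36 + 40 + 50 = 175

175


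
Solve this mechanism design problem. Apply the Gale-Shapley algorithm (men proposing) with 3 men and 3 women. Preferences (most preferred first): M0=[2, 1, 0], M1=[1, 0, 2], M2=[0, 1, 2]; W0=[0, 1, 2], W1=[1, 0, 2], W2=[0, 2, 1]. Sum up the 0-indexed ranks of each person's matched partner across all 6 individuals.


Step 1: Run Gale-Shapley (men propose, women hold best offer):
  M0 proposes to W2; she accepts
  M1 proposes to W1; she accepts
  M2 proposes to W0; she accepts
Step 2: Final matching: W0-M2, W1-M1, W2-M0
Step 3: 0-indexed ranks (man's rank of his match, then woman's): 0 + 2 + 0 + 0 + 0 + 0
Step 4: Total rank sum = 2

2


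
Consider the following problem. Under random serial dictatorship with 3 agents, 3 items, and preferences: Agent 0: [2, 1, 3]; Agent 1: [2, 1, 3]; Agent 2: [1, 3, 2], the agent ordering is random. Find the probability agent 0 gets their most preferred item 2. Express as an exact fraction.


Step 1: Agent 0 wants item 2
Step 2: There are 6 possible orderings of agents
Step 3: In 3 orderings, agent 0 gets item 2
Step 4: Probability = 3/6 = 1/2

1/2


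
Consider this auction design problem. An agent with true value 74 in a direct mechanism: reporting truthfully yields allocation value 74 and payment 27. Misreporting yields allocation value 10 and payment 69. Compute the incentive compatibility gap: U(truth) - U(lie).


Step 1: U(truth) = value - payment = 74 - 27 = 47
Step 2: U(lie) = allocation - payment = 10 - 69 = -59
Step 3: IC gap = 47 - (-59) = 106

106


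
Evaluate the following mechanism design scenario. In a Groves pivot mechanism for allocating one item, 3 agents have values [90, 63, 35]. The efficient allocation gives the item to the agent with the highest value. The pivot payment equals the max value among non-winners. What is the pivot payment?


Step 1: The efficient winner is agent 0 with value 90
Step 2: Other agents' values: [63, 35]
Step 3: Pivot payment = max(others) = 63
Step 4: The winner pays 63

63


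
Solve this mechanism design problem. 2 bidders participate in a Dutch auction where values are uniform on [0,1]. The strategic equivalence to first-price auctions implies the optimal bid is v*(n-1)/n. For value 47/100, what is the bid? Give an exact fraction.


Step 1: Dutch auctions are strategically equivalent to first-price auctions
Step 2: The equilibrium bid is b(v) = v*(n-1)/n
Step 3: b = 47/100 * 1/2
Step 4: b = 47/200

47/200


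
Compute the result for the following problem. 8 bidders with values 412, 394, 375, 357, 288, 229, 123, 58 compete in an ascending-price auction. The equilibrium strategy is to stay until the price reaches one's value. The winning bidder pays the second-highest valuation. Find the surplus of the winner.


Step 1: Identify the highest value: 412
Step 2: Identify the second-highest value: 394
Step 3: The final price = second-highest value = 394
Step 4: Surplus = 412 - 394 = 18

18


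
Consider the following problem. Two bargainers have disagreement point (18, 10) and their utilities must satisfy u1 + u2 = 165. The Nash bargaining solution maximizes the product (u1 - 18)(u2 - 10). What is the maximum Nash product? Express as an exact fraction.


Step 1: The Nash solution splits surplus symmetrically above the disagreement point
Step 2: u1 = (total + d1 - d2)/2 = (165 + 18 - 10)/2 = 173/2
Step 3: u2 = (total - d1 + d2)/2 = (165 - 18 + 10)/2 = 157/2
Step 4: Nash product = (173/2 - 18) * (157/2 - 10)
Step 5: = 137/2 * 137/2 = 18769/4

18769/4


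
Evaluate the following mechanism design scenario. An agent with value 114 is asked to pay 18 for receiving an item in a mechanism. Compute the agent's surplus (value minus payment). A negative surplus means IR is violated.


Step 1: Surplus = value - payment = 114 - 18 = 96
Step 2: IR is satisfied (surplus >= 0)

96


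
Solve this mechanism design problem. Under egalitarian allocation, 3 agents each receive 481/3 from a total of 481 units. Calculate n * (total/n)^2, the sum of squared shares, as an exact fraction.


Step 1: Each agent's share = 481/3
Step 2: Square of each share = (481/3)^2 = 231361/9
Step 3: Sum of squares = 3 * 231361/9 = 231361/3

231361/3


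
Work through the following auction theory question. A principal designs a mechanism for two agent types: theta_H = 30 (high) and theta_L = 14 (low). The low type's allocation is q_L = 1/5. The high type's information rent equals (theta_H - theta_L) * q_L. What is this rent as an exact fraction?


Step 1: theta_H - theta_L = 30 - 14 = 16
Step 2: Information rent = (theta_H - theta_L) * q_L
Step 3: = 16 * 1/5
Step 4: = 16/5

16/5


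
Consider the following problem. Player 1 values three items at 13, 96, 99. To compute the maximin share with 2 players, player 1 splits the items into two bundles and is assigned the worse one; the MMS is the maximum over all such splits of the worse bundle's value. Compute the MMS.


Step 1: Item values = 13, 96, 99
Step 2: Enumerate all 2-bundle partitions and take the smaller bundle:
  Partition 1: {13} vs {96,99} -> bundles 13, 195; min = 13
  Partition 2: {96} vs {13,99} -> bundles 96, 112; min = 96
  Partition 3: {99} vs {13,96} -> bundles 99, 109; min = 99
Step 3: MMS = max(13, 96, 99) = 99

99


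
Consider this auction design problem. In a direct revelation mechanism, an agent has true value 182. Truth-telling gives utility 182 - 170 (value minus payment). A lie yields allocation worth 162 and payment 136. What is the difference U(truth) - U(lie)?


Step 1: U(truth) = value - payment = 182 - 170 = 12
Step 2: U(lie) = allocation - payment = 162 - 136 = 26
Step 3: IC gap = 12 - 26 = -14

-14


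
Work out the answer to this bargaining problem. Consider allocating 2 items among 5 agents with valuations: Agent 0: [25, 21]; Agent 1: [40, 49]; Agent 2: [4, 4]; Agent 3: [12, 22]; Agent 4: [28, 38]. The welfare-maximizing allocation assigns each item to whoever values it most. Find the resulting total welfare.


Step 1: For each item, find the maximum value among all agents.
Step 2: Item 0 -> Agent 1 (value 40)
Step 3: Item 1 -> Agent 1 (value 49)
Step 4: Total welfare = 40 + 49 = 89

89


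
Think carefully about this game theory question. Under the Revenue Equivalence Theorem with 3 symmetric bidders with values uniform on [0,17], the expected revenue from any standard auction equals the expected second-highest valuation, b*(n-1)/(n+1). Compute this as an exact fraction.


Step 1: By Revenue Equivalence, expected revenue = b*(n-1)/(n+1)
Step 2: Substituting n = 3, b = 17
Step 3: Revenue = 17*(3-1)/(3+1) = 17*2/4
Step 4: Revenue = 34/4 = 17/2

17/2


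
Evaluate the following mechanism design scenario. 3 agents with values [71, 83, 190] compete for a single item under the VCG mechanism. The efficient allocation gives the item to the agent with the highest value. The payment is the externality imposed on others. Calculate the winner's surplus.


Step 1: The winner is the agent with the highest value: agent 2 with value 190
Step 2: Values of other agents: [71, 83]
Step 3: VCG payment = max of others' values = 83
Step 4: Surplus = 190 - 83 = 107

107


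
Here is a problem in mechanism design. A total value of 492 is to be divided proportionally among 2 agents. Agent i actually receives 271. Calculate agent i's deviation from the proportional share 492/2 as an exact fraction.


Step 1: Proportional share = 492/2 = 246
Step 2: Agent's actual allocation = 271
Step 3: Excess = 271 - 246 = 25

25


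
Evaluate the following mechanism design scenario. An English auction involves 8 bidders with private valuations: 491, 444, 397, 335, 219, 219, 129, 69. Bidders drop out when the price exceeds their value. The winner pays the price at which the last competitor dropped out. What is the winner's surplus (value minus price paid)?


Step 1: Identify the highest value: 491
Step 2: Identify the second-highest value: 444
Step 3: The final price = second-highest value = 444
Step 4: Surplus = 491 - 444 = 47

47


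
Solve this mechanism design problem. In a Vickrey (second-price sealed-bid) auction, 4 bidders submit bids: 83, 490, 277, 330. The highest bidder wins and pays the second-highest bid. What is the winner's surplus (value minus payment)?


Step 1: Sort bids in descending order: 490, 330, 277, 83
Step 2: The winning bid is the highest: 490
Step 3: The payment equals the second-highest bid: 330
Step 4: Surplus = winner's bid - payment = 490 - 330 = 160

160


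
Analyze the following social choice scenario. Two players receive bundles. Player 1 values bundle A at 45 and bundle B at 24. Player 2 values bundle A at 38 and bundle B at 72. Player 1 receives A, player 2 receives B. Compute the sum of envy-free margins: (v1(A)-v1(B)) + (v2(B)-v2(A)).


Step 1: Player 1's margin = v1(A) - v1(B) = 45 - 24 = 21
Step 2: Player 2's margin = v2(B) - v2(A) = 72 - 38 = 34
Step 3: Total margin = 21 + 34 = 55

55


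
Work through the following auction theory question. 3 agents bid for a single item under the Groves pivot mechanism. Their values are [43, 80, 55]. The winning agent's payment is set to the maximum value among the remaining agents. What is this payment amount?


Step 1: The efficient winner is agent 1 with value 80
Step 2: Other agents' values: [43, 55]
Step 3: Pivot payment = max(others) = 55
Step 4: The winner pays 55

55


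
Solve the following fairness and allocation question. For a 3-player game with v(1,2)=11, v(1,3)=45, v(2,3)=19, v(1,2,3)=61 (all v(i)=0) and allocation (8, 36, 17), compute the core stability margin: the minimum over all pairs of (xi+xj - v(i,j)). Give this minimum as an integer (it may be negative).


Step 1: Slack for coalition (1,2): x1+x2 - v12 = 44 - 11 = 33
Step 2: Slack for coalition (1,3): x1+x3 - v13 = 25 - 45 = -20
Step 3: Slack for coalition (2,3): x2+x3 - v23 = 53 - 19 = 34
Step 4: Minimum slack = min(33, -20, 34) = -20, attained by (1,3); coalition (1,3) can block (slack < 0), so the allocation is not in the core

-20


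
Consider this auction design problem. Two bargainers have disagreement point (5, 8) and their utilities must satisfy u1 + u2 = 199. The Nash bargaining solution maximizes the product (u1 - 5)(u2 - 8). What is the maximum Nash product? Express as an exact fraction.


Step 1: The Nash solution splits surplus symmetrically above the disagreement point
Step 2: u1 = (total + d1 - d2)/2 = (199 + 5 - 8)/2 = 98
Step 3: u2 = (total - d1 + d2)/2 = (199 - 5 + 8)/2 = 101
Step 4: Nash product = (98 - 5) * (101 - 8)
Step 5: = 93 * 93 = 8649

8649


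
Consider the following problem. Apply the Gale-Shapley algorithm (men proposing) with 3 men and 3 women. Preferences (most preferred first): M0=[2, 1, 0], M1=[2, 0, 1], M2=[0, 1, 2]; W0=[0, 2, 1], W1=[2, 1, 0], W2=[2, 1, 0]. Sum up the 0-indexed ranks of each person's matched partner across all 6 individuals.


Step 1: Run Gale-Shapley (men propose, women hold best offer):
  M0 proposes to W2; she accepts
  M1 proposes to W2; she switches from M0
  M2 proposes to W0; she accepts
  M0 proposes to W1; she accepts
Step 2: Final matching: W0-M2, W1-M0, W2-M1
Step 3: 0-indexed ranks (man's rank of his match, then woman's): 0 + 1 + 1 + 2 + 0 + 1
Step 4: Total rank sum = 5

5


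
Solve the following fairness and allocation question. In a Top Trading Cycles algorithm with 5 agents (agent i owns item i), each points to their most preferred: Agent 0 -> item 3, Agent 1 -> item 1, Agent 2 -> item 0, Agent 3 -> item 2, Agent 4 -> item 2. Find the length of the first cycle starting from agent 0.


Step 1: Trace the pointer graph from agent 0: 0 -> 3 -> 2 -> 0
Step 2: A cycle is detected when we revisit agent 0
Step 3: The cycle is: 0 -> 3 -> 2 -> 0
Step 4: Cycle length = 3

3


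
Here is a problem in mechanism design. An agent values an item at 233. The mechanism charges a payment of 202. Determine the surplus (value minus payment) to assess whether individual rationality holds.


Step 1: Surplus = value - payment = 233 - 202 = 31
Step 2: IR is satisfied (surplus >= 0)

31


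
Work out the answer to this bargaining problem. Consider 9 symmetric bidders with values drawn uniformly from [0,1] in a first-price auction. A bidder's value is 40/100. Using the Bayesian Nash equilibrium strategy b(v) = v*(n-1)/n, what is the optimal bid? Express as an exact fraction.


Step 1: The symmetric BNE bidding function is b(v) = v * (n-1) / n
Step 2: Substitute v = 2/5 and n = 9
Step 3: b = 2/5 * 8/9
Step 4: b = 16/45

16/45


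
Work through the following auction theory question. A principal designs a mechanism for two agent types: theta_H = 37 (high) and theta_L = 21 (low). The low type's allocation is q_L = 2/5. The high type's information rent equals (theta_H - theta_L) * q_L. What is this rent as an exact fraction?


Step 1: theta_H - theta_L = 37 - 21 = 16
Step 2: Information rent = (theta_H - theta_L) * q_L
Step 3: = 16 * 2/5
Step 4: = 32/5

32/5


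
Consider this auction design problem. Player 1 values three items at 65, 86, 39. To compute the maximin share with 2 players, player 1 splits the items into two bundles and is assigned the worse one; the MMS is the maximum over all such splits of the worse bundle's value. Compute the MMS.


Step 1: Item values = 65, 86, 39
Step 2: Enumerate all 2-bundle partitions and take the smaller bundle:
  Partition 1: {65} vs {86,39} -> bundles 65, 125; min = 65
  Partition 2: {86} vs {65,39} -> bundles 86, 104; min = 86
  Partition 3: {39} vs {65,86} -> bundles 39, 151; min = 39
Step 3: MMS = max(65, 86, 39) = 86

86


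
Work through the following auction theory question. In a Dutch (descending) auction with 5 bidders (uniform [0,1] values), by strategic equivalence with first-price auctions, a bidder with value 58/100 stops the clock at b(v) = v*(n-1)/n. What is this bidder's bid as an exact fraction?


Step 1: Dutch auctions are strategically equivalent to first-price auctions
Step 2: The equilibrium bid is b(v) = v*(n-1)/n
Step 3: b = 29/50 * 4/5
Step 4: b = 58/125

58/125


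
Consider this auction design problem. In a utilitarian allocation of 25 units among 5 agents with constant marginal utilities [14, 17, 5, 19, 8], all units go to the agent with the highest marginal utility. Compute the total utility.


Step 1: The marginal utilities are [14, 17, 5, 19, 8]
Step 2: The highest marginal utility is 19
Step 3: All 25 units go to that agent
Step 4: Total utility = 19 * 25 = 475

475


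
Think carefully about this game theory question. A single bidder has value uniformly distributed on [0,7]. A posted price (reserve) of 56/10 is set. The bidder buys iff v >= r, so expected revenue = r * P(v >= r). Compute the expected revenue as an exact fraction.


Step 1: Posted price r = 28/5, value support [0,7]
Step 2: P(v >= r) = (7 - 28/5)/7 = 1/5
Step 3: Expected revenue = r * P(v >= r) = 28/5 * 1/5
Step 4: Revenue = 28/25

28/25


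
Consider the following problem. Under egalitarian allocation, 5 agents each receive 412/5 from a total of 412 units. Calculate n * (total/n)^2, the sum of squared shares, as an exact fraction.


Step 1: Each agent's share = 412/5
Step 2: Square of each share = (412/5)^2 = 169744/25
Step 3: Sum of squares = 5 * 169744/25 = 169744/5

169744/5


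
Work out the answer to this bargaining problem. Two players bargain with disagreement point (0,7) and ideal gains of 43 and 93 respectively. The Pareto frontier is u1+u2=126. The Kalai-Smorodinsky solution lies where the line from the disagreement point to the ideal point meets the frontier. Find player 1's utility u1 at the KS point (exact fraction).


Step 1: At the KS point, (u1-d1)/r1 = (u2-d2)/r2 = t and u1+u2 = 126
Step 2: u1 = d1 + r1*t and u2 = d2 + r2*t, so (d1 + r1*t) + (d2 + r2*t) = 126
Step 3: t = (126 - 0 - 7)/(43 + 93) = 119/136 = 7/8
Step 4: u1 = d1 + r1*t = 0 + 43 * 7/8 = 301/8
Step 5: (Check: u2 = d2 + r2*t = 707/8; u1+u2 = 301/8 + 707/8 = 126, on the frontier.)

301/8


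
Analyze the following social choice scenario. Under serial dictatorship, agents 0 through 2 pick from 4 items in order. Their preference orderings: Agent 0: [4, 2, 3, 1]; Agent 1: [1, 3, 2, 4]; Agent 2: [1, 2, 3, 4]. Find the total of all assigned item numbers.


Step 1: Agent 0 picks item 4
Step 2: Agent 1 picks item 1
Step 3: Agent 2 picks item 2
Step 4: Sum = 4 + 1 + 2 = 7

7


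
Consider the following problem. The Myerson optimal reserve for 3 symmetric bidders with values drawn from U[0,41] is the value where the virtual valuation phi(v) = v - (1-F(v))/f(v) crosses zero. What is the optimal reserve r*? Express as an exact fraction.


Step 1: For U[0,41], F(v) = v/41 and f(v) = 1/41
Step 2: phi(v) = v - (1 - v/41)/(1/41) = v - (41 - v) = 2v - 41
Step 3: Set phi(r*) = 0: 2r* - 41 = 0
Step 4: r* = 41/2 (the number of bidders n = 3 does not enter)

41/2


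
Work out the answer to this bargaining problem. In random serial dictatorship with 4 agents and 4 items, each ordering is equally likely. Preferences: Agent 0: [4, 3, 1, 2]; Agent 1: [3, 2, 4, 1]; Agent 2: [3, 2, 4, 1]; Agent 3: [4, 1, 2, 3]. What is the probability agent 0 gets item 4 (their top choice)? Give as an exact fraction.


Step 1: Agent 0 wants item 4
Step 2: There are 24 possible orderings of agents
Step 3: In 12 orderings, agent 0 gets item 4
Step 4: Probability = 12/24 = 1/2

1/2


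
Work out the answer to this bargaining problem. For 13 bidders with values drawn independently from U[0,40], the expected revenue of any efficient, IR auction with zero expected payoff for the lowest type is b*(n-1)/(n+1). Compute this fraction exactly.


Step 1: By Revenue Equivalence, expected revenue = b*(n-1)/(n+1)
Step 2: Substituting n = 13, b = 40
Step 3: Revenue = 40*(13-1)/(13+1) = 40*12/14
Step 4: Revenue = 480/14 = 240/7

240/7


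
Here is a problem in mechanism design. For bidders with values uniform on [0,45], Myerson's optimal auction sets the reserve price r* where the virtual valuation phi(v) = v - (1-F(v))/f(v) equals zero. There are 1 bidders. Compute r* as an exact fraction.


Step 1: For U[0,45], F(v) = v/45 and f(v) = 1/45
Step 2: phi(v) = v - (1 - v/45)/(1/45) = v - (45 - v) = 2v - 45
Step 3: Set phi(r*) = 0: 2r* - 45 = 0
Step 4: r* = 45/2 (the number of bidders n = 1 does not enter)

45/2


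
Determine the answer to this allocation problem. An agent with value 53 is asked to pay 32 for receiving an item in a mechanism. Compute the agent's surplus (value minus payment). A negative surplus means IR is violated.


Step 1: Surplus = value - payment = 53 - 32 = 21
Step 2: IR is satisfied (surplus >= 0)

21


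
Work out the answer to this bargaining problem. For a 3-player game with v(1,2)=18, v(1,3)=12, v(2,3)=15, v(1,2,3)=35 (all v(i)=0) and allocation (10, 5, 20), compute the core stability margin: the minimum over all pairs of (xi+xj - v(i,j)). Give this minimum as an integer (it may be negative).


Step 1: Slack for coalition (1,2): x1+x2 - v12 = 15 - 18 = -3
Step 2: Slack for coalition (1,3): x1+x3 - v13 = 30 - 12 = 18
Step 3: Slack for coalition (2,3): x2+x3 - v23 = 25 - 15 = 10
Step 4: Minimum slack = min(-3, 18, 10) = -3, attained by (1,2); coalition (1,2) can block (slack < 0), so the allocation is not in the core

-3


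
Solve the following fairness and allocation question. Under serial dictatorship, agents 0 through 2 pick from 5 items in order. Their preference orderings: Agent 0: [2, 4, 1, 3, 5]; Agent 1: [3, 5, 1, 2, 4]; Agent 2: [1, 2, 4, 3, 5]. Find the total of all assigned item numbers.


Step 1: Agent 0 picks item 2
Step 2: Agent 1 picks item 3
Step 3: Agent 2 picks item 1
Step 4: Sum = 2 + 3 + 1 = 6

6


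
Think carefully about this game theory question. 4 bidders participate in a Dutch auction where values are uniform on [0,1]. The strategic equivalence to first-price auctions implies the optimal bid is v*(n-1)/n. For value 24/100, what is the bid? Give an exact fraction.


Step 1: Dutch auctions are strategically equivalent to first-price auctions
Step 2: The equilibrium bid is b(v) = v*(n-1)/n
Step 3: b = 6/25 * 3/4
Step 4: b = 9/50

9/50


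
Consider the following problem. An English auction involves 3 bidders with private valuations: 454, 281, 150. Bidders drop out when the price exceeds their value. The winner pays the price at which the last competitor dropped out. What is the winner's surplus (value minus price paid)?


Step 1: Identify the highest value: 454
Step 2: Identify the second-highest value: 281
Step 3: The final price = second-highest value = 281
Step 4: Surplus = 454 - 281 = 173

173


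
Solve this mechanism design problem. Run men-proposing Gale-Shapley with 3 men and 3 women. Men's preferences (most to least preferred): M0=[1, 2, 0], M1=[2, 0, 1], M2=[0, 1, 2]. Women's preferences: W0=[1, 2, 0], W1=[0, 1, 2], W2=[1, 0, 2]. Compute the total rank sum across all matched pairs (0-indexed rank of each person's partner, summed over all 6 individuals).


Step 1: Run Gale-Shapley (men propose, women hold best offer):
  M0 proposes to W1; she accepts
  M1 proposes to W2; she accepts
  M2 proposes to W0; she accepts
Step 2: Final matching: W0-M2, W1-M0, W2-M1
Step 3: 0-indexed ranks (man's rank of his match, then woman's): 0 + 1 + 0 + 0 + 0 + 0
Step 4: Total rank sum = 1

1


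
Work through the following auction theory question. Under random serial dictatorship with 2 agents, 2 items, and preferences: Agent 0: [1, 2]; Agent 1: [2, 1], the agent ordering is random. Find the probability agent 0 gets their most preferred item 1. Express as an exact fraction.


Step 1: Agent 0 wants item 1
Step 2: There are 2 possible orderings of agents
Step 3: In 2 orderings, agent 0 gets item 1
Step 4: Probability = 2/2 = 1

1


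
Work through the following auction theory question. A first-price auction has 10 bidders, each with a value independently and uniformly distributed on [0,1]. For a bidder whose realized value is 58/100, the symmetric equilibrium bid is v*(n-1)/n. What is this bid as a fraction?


Step 1: The symmetric BNE bidding function is b(v) = v * (n-1) / n
Step 2: Substitute v = 29/50 and n = 10
Step 3: b = 29/50 * 9/10
Step 4: b = 261/500

261/500


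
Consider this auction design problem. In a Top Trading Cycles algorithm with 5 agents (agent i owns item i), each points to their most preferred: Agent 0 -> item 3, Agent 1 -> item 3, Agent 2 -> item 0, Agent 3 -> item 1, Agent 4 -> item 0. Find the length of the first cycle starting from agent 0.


Step 1: Trace the pointer graph from agent 0: 0 -> 3 -> 1 -> 3
Step 2: A cycle is detected when we revisit agent 3
Step 3: The cycle is: 3 -> 1 -> 3
Step 4: Cycle length = 2

2


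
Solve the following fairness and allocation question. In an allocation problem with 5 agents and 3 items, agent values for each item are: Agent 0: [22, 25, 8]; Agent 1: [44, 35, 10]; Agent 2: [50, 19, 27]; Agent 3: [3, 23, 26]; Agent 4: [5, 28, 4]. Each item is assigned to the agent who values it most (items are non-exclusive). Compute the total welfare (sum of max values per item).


Step 1: For each item, find the maximum value among all agents.
Step 2: Item 0 -> Agent 2 (value 50)
Step 3: Item 1 -> Agent 1 (value 35)
Step 4: Item 2 -> Agent 2 (value 27)
Step 5: Total welfare = 50 + 35 + 27 = 112

112


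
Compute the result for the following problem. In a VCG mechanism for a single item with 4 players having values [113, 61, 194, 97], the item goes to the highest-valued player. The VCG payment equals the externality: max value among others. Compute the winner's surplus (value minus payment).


Step 1: The winner is the agent with the highest value: agent 2 with value 194
Step 2: Values of other agents: [113, 61, 97]
Step 3: VCG payment = max of others' values = 113
Step 4: Surplus = 194 - 113 = 81

81


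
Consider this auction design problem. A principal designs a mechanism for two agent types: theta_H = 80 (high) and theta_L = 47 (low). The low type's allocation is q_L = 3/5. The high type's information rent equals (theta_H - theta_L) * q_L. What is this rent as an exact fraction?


Step 1: theta_H - theta_L = 80 - 47 = 33
Step 2: Information rent = (theta_H - theta_L) * q_L
Step 3: = 33 * 3/5
Step 4: = 99/5

99/5


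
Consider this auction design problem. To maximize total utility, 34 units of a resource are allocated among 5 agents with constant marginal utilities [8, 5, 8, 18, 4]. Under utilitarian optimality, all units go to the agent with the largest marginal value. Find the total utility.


Step 1: The marginal utilities are [8, 5, 8, 18, 4]
Step 2: The highest marginal utility is 18
Step 3: All 34 units go to that agent
Step 4: Total utility = 18 * 34 = 612

612


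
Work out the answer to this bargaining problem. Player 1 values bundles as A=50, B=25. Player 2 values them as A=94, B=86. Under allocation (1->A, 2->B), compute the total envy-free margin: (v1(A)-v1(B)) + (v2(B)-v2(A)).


Step 1: Player 1's margin = v1(A) - v1(B) = 50 - 25 = 25
Step 2: Player 2's margin = v2(B) - v2(A) = 86 - 94 = -8
Step 3: Total margin = 25 + -8 = 17

17


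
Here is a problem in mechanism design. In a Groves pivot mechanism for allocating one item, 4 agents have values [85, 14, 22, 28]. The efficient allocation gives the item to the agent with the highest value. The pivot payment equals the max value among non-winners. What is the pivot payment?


Step 1: The efficient winner is agent 0 with value 85
Step 2: Other agents' values: [14, 22, 28]
Step 3: Pivot payment = max(others) = 28
Step 4: The winner pays 28

28


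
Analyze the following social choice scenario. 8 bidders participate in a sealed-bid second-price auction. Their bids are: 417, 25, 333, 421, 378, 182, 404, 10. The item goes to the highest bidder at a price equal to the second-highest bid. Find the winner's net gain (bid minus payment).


Step 1: Sort bids in descending order: 421, 417, 404, 378, 333, 182, 25, 10
Step 2: The winning bid is the highest: 421
Step 3: The payment equals the second-highest bid: 417
Step 4: Surplus = winner's bid - payment = 421 - 417 = 4

4


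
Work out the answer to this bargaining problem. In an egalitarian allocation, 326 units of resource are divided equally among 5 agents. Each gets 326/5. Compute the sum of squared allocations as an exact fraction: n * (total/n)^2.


Step 1: Each agent's share = 326/5
Step 2: Square of each share = (326/5)^2 = 106276/25
Step 3: Sum of squares = 5 * 106276/25 = 106276/5

106276/5
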